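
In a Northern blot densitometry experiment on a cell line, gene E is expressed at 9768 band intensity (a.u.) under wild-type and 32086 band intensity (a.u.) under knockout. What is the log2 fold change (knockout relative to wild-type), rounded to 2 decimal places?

Fold change = 32086 / 9768 = 3.2848
log2(3.2848) = 1.716

1.72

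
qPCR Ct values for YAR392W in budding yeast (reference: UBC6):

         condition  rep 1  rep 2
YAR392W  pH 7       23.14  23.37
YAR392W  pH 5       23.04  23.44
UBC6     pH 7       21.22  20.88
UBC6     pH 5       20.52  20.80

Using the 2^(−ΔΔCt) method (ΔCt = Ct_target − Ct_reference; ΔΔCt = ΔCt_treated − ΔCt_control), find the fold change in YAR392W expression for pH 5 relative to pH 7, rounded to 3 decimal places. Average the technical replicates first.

Mean Ct: YAR392W pH 7 23.255; YAR392W pH 5 23.240; UBC6 pH 7 21.050; UBC6 pH 5 20.660
ΔCt(pH 7) = 23.255 − 21.050 = 2.205
ΔCt(pH 5) = 23.240 − 20.660 = 2.580
ΔΔCt = 2.580 − 2.205 = 0.375
Fold change = 2^(−0.375) = 0.7711

0.771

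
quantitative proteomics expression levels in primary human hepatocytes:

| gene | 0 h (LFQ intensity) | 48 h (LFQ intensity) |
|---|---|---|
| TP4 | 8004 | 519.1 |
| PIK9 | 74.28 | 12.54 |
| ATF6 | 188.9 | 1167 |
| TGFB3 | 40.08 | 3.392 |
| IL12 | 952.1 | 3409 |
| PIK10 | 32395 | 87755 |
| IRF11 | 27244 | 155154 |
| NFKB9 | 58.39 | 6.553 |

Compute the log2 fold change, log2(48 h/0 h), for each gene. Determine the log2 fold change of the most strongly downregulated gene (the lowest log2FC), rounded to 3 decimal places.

-3.947

log2(519.1/8004) = -3.947  (TP4)
log2(12.54/74.28) = -2.566  (PIK9)
log2(1167/188.9) = 2.627  (ATF6)
log2(3.392/40.08) = -3.563  (TGFB3)
log2(3409/952.1) = 1.840  (IL12)
log2(87755/32395) = 1.438  (PIK10)
log2(155154/27244) = 2.510  (IRF11)
log2(6.553/58.39) = -3.155  (NFKB9)
TP4 is most strongly downregulated.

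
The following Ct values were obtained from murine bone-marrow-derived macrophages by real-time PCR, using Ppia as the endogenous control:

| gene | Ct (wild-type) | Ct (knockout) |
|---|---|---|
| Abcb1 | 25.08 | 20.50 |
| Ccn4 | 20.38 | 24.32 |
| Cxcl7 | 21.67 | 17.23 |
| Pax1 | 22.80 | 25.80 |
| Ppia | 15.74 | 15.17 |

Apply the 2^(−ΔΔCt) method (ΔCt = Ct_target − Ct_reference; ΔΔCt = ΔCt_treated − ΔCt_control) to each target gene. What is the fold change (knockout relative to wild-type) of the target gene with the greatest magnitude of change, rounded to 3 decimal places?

Abcb1: ΔΔCt = (20.50−15.17) − (25.08−15.74) = 5.33 − 9.34 = -4.01; fold change = 2^4.01 = 16.111
Ccn4: ΔΔCt = (24.32−15.17) − (20.38−15.74) = 9.15 − 4.64 = 4.51; fold change = 2^-4.51 = 0.044
Cxcl7: ΔΔCt = (17.23−15.17) − (21.67−15.74) = 2.06 − 5.93 = -3.87; fold change = 2^3.87 = 14.621
Pax1: ΔΔCt = (25.80−15.17) − (22.80−15.74) = 10.63 − 7.06 = 3.57; fold change = 2^-3.57 = 0.084
Ccn4 has the largest |ΔΔCt| = 4.51.

0.044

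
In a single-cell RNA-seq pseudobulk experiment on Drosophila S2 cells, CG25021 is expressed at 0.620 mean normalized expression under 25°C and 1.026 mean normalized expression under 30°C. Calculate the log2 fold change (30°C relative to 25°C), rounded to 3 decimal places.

Fold change = 1.026 / 0.620 = 1.6548
log2(1.6548) = 0.7267

0.727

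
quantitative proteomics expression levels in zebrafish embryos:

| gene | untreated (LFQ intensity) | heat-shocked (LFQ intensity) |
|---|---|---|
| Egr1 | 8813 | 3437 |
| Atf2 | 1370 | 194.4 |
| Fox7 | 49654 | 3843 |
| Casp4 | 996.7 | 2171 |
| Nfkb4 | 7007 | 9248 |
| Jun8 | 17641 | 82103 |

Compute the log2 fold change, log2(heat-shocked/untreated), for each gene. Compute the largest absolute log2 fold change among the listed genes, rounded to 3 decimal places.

log2(3437/8813) = -1.358  (Egr1)
log2(194.4/1370) = -2.817  (Atf2)
log2(3843/49654) = -3.692  (Fox7)
log2(2171/996.7) = 1.123  (Casp4)
log2(9248/7007) = 0.400  (Nfkb4)
log2(82103/17641) = 2.219  (Jun8)
The largest magnitude belongs to Fox7.

3.692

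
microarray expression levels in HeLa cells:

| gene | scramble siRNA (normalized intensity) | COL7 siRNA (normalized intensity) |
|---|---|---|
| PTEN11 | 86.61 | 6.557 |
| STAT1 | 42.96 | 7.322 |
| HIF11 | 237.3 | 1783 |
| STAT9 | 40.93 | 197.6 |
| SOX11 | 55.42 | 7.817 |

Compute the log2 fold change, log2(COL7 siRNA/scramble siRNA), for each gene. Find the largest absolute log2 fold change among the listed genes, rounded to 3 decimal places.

log2(6.557/86.61) = -3.723  (PTEN11)
log2(7.322/42.96) = -2.553  (STAT1)
log2(1783/237.3) = 2.910  (HIF11)
log2(197.6/40.93) = 2.271  (STAT9)
log2(7.817/55.42) = -2.826  (SOX11)
The largest magnitude belongs to PTEN11.

3.723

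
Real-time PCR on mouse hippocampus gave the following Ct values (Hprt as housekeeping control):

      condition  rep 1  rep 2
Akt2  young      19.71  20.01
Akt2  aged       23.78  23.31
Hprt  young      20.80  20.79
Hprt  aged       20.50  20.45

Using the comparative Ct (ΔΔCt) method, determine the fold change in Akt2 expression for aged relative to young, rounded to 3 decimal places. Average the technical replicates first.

0.062

Mean Ct: Akt2 young 19.860; Akt2 aged 23.545; Hprt young 20.795; Hprt aged 20.475
ΔCt(young) = 19.860 − 20.795 = -0.935
ΔCt(aged) = 23.545 − 20.475 = 3.070
ΔΔCt = 3.070 − (-0.935) = 4.005
Fold change = 2^(−4.005) = 0.0623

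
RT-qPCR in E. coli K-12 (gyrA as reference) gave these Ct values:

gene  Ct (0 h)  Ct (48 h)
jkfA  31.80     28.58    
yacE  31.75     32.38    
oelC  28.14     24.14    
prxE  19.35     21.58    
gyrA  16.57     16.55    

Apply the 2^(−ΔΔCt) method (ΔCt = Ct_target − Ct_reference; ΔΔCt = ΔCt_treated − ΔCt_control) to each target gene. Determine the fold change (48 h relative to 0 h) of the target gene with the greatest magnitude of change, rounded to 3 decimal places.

15.780

jkfA: ΔΔCt = (28.58−16.55) − (31.80−16.57) = 12.03 − 15.23 = -3.20; fold change = 2^3.20 = 9.190
yacE: ΔΔCt = (32.38−16.55) − (31.75−16.57) = 15.83 − 15.18 = 0.65; fold change = 2^-0.65 = 0.637
oelC: ΔΔCt = (24.14−16.55) − (28.14−16.57) = 7.59 − 11.57 = -3.98; fold change = 2^3.98 = 15.780
prxE: ΔΔCt = (21.58−16.55) − (19.35−16.57) = 5.03 − 2.78 = 2.25; fold change = 2^-2.25 = 0.210
oelC has the largest |ΔΔCt| = 3.98.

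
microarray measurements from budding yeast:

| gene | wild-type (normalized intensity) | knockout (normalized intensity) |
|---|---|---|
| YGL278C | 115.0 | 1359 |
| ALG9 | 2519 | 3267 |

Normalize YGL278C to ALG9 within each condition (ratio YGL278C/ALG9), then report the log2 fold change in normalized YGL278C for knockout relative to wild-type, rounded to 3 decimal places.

YGL278C/ALG9 (wild-type) = 115.0 / 2519 = 0.045653
YGL278C/ALG9 (knockout) = 1359 / 3267 = 0.41598
Fold change = 0.41598 / 0.045653 = 9.1117
log2(9.1117) = 3.1877

3.188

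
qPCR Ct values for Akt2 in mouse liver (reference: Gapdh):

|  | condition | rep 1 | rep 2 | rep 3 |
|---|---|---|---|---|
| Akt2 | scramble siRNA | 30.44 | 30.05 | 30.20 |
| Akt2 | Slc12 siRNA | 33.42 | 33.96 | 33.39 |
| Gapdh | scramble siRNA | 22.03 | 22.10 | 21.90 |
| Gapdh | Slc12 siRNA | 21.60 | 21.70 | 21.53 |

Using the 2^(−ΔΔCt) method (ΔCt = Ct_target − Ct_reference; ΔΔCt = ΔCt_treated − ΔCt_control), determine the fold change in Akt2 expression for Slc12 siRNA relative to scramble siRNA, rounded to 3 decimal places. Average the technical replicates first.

Mean Ct: Akt2 scramble siRNA 30.230; Akt2 Slc12 siRNA 33.590; Gapdh scramble siRNA 22.010; Gapdh Slc12 siRNA 21.610
ΔCt(scramble siRNA) = 30.230 − 22.010 = 8.220
ΔCt(Slc12 siRNA) = 33.590 − 21.610 = 11.980
ΔΔCt = 11.980 − 8.220 = 3.760
Fold change = 2^(−3.760) = 0.0738

0.074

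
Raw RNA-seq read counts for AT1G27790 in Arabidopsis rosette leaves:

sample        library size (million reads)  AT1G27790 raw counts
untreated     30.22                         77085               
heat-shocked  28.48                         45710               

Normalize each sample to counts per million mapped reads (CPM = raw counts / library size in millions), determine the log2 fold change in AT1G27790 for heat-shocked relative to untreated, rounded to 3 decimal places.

CPM(untreated) = 77085 / 30.22 = 2550.7942
CPM(heat-shocked) = 45710 / 28.48 = 1604.9860
Fold change = 1604.9860 / 2550.7942 = 0.62921
log2(0.62921) = -0.6684

-0.668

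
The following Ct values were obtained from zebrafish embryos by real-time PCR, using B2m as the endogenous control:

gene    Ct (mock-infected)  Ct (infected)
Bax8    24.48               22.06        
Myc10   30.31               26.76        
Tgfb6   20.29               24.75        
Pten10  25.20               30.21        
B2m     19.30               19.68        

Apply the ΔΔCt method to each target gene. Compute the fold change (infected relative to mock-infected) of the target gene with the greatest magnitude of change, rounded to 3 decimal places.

0.040

Bax8: ΔΔCt = (22.06−19.68) − (24.48−19.30) = 2.38 − 5.18 = -2.80; fold change = 2^2.80 = 6.964
Myc10: ΔΔCt = (26.76−19.68) − (30.31−19.30) = 7.08 − 11.01 = -3.93; fold change = 2^3.93 = 15.242
Tgfb6: ΔΔCt = (24.75−19.68) − (20.29−19.30) = 5.07 − 0.99 = 4.08; fold change = 2^-4.08 = 0.059
Pten10: ΔΔCt = (30.21−19.68) − (25.20−19.30) = 10.53 − 5.90 = 4.63; fold change = 2^-4.63 = 0.040
Pten10 has the largest |ΔΔCt| = 4.63.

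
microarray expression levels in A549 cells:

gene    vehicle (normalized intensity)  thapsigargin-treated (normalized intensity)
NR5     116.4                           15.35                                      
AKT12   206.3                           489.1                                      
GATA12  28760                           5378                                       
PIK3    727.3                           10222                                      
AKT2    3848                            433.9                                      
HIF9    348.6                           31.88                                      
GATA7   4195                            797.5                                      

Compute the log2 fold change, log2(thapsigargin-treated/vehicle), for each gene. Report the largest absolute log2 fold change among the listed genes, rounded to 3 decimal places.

3.813

log2(15.35/116.4) = -2.923  (NR5)
log2(489.1/206.3) = 1.245  (AKT12)
log2(5378/28760) = -2.419  (GATA12)
log2(10222/727.3) = 3.813  (PIK3)
log2(433.9/3848) = -3.149  (AKT2)
log2(31.88/348.6) = -3.451  (HIF9)
log2(797.5/4195) = -2.395  (GATA7)
The largest magnitude belongs to PIK3.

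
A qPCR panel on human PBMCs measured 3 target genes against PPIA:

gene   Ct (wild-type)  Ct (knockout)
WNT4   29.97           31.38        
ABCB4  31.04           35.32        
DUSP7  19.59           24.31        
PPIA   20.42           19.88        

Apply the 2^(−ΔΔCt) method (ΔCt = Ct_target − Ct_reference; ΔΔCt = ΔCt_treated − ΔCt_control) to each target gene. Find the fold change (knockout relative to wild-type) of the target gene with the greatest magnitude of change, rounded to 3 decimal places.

WNT4: ΔΔCt = (31.38−19.88) − (29.97−20.42) = 11.50 − 9.55 = 1.95; fold change = 2^-1.95 = 0.259
ABCB4: ΔΔCt = (35.32−19.88) − (31.04−20.42) = 15.44 − 10.62 = 4.82; fold change = 2^-4.82 = 0.035
DUSP7: ΔΔCt = (24.31−19.88) − (19.59−20.42) = 4.43 − (-0.83) = 5.26; fold change = 2^-5.26 = 0.026
DUSP7 has the largest |ΔΔCt| = 5.26.

0.026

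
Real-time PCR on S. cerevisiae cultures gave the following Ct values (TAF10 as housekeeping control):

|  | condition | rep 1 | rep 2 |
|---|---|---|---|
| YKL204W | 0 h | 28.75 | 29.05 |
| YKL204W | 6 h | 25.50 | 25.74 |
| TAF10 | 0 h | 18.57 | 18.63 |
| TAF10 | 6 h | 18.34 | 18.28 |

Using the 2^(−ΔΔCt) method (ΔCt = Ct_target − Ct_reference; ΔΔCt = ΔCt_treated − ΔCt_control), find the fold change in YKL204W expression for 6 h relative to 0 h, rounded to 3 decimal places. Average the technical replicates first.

7.945

Mean Ct: YKL204W 0 h 28.900; YKL204W 6 h 25.620; TAF10 0 h 18.600; TAF10 6 h 18.310
ΔCt(0 h) = 28.900 − 18.600 = 10.300
ΔCt(6 h) = 25.620 − 18.310 = 7.310
ΔΔCt = 7.310 − 10.300 = -2.990
Fold change = 2^(−(-2.990)) = 2^2.990 = 7.9447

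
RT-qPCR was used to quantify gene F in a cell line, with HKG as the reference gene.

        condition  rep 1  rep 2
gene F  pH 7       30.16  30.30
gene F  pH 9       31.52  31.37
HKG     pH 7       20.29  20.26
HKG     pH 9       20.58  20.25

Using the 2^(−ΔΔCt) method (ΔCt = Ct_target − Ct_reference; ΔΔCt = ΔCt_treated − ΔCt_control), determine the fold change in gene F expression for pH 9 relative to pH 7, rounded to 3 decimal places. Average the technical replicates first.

Mean Ct: gene F pH 7 30.230; gene F pH 9 31.445; HKG pH 7 20.275; HKG pH 9 20.415
ΔCt(pH 7) = 30.230 − 20.275 = 9.955
ΔCt(pH 9) = 31.445 − 20.415 = 11.030
ΔΔCt = 11.030 − 9.955 = 1.075
Fold change = 2^(−1.075) = 0.4747

0.475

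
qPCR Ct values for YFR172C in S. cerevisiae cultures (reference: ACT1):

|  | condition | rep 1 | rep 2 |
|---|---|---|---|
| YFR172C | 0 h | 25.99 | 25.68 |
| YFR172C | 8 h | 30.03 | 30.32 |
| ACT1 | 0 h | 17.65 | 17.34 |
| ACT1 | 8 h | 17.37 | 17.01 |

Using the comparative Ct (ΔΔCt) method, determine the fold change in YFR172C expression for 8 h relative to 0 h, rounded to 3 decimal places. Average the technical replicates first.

Mean Ct: YFR172C 0 h 25.835; YFR172C 8 h 30.175; ACT1 0 h 17.495; ACT1 8 h 17.190
ΔCt(0 h) = 25.835 − 17.495 = 8.340
ΔCt(8 h) = 30.175 − 17.190 = 12.985
ΔΔCt = 12.985 − 8.340 = 4.645
Fold change = 2^(−4.645) = 0.0400

0.040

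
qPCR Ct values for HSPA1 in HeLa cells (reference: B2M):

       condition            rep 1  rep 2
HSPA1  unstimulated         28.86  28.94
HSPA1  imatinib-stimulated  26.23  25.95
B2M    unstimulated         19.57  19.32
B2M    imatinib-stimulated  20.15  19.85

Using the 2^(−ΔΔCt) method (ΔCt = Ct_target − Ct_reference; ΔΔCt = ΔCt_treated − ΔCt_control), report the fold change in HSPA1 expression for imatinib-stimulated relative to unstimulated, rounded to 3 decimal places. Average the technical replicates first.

Mean Ct: HSPA1 unstimulated 28.900; HSPA1 imatinib-stimulated 26.090; B2M unstimulated 19.445; B2M imatinib-stimulated 20.000
ΔCt(unstimulated) = 28.900 − 19.445 = 9.455
ΔCt(imatinib-stimulated) = 26.090 − 20.000 = 6.090
ΔΔCt = 6.090 − 9.455 = -3.365
Fold change = 2^(−(-3.365)) = 2^3.365 = 10.3031

10.303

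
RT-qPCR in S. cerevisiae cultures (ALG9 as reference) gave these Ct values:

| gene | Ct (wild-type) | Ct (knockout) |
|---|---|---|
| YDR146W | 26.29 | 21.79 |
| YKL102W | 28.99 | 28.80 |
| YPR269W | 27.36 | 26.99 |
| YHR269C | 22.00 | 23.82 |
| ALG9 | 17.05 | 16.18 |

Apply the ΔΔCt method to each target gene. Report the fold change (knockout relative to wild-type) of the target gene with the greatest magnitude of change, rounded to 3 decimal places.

12.381

YDR146W: ΔΔCt = (21.79−16.18) − (26.29−17.05) = 5.61 − 9.24 = -3.63; fold change = 2^3.63 = 12.381
YKL102W: ΔΔCt = (28.80−16.18) − (28.99−17.05) = 12.62 − 11.94 = 0.68; fold change = 2^-0.68 = 0.624
YPR269W: ΔΔCt = (26.99−16.18) − (27.36−17.05) = 10.81 − 10.31 = 0.50; fold change = 2^-0.50 = 0.707
YHR269C: ΔΔCt = (23.82−16.18) − (22.00−17.05) = 7.64 − 4.95 = 2.69; fold change = 2^-2.69 = 0.155
YDR146W has the largest |ΔΔCt| = 3.63.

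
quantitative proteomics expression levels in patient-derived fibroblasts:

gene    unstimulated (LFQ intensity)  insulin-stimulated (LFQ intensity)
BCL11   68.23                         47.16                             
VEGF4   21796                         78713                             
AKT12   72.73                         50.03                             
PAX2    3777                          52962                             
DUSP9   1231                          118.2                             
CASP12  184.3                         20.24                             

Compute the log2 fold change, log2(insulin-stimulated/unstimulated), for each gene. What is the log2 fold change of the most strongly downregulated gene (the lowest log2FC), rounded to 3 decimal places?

log2(47.16/68.23) = -0.533  (BCL11)
log2(78713/21796) = 1.853  (VEGF4)
log2(50.03/72.73) = -0.540  (AKT12)
log2(52962/3777) = 3.810  (PAX2)
log2(118.2/1231) = -3.381  (DUSP9)
log2(20.24/184.3) = -3.187  (CASP12)
DUSP9 is most strongly downregulated.

-3.381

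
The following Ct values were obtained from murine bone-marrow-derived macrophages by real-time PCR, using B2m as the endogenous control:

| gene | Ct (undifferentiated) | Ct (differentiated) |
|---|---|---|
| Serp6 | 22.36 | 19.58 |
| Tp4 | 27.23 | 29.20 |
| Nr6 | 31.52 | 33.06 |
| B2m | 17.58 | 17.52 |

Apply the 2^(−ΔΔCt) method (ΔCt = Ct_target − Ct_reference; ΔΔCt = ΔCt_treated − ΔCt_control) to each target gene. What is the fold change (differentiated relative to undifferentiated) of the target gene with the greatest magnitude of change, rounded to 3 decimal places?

Serp6: ΔΔCt = (19.58−17.52) − (22.36−17.58) = 2.06 − 4.78 = -2.72; fold change = 2^2.72 = 6.589
Tp4: ΔΔCt = (29.20−17.52) − (27.23−17.58) = 11.68 − 9.65 = 2.03; fold change = 2^-2.03 = 0.245
Nr6: ΔΔCt = (33.06−17.52) − (31.52−17.58) = 15.54 − 13.94 = 1.60; fold change = 2^-1.60 = 0.330
Serp6 has the largest |ΔΔCt| = 2.72.

6.589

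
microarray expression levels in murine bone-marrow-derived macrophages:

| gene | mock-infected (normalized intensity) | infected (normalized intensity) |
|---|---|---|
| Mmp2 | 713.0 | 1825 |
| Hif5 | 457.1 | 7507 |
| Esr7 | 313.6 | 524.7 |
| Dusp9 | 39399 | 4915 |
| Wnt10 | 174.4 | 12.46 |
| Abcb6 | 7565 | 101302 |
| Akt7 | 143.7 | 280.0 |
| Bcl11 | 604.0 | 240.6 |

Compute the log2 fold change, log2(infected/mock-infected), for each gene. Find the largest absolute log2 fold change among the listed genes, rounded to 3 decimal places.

4.038

log2(1825/713.0) = 1.356  (Mmp2)
log2(7507/457.1) = 4.038  (Hif5)
log2(524.7/313.6) = 0.743  (Esr7)
log2(4915/39399) = -3.003  (Dusp9)
log2(12.46/174.4) = -3.807  (Wnt10)
log2(101302/7565) = 3.743  (Abcb6)
log2(280.0/143.7) = 0.962  (Akt7)
log2(240.6/604.0) = -1.328  (Bcl11)
The largest magnitude belongs to Hif5.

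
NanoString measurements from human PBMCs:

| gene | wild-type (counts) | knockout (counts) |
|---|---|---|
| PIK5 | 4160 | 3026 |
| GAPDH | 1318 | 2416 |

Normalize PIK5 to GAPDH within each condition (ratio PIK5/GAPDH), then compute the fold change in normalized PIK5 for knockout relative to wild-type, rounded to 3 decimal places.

PIK5/GAPDH (wild-type) = 4160 / 1318 = 3.1563
PIK5/GAPDH (knockout) = 3026 / 2416 = 1.2525
Fold change = 1.2525 / 3.1563 = 0.3968

0.397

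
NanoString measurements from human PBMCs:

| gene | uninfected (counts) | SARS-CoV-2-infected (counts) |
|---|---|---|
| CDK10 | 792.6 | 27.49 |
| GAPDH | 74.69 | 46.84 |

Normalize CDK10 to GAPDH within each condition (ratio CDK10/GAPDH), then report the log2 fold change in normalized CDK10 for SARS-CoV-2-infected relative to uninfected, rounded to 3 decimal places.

-4.176

CDK10/GAPDH (uninfected) = 792.6 / 74.69 = 10.612
CDK10/GAPDH (SARS-CoV-2-infected) = 27.49 / 46.84 = 0.58689
Fold change = 0.58689 / 10.612 = 0.0553
log2(0.0553) = -4.1764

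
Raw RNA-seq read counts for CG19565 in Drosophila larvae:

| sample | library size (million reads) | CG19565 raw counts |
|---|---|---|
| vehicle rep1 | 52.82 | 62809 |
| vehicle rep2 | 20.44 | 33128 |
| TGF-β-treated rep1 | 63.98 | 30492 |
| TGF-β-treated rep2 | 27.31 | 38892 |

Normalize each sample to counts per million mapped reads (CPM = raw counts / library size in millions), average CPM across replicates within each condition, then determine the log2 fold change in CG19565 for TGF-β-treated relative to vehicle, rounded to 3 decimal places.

CPM(vehicle rep1) = 62809 / 52.82 = 1189.1140
CPM(vehicle rep2) = 33128 / 20.44 = 1620.7436
CPM(TGF-β-treated rep1) = 30492 / 63.98 = 476.5864
CPM(TGF-β-treated rep2) = 38892 / 27.31 = 1424.0937
mean CPM(vehicle) = 1404.9288; mean CPM(TGF-β-treated) = 950.3401
Fold change = 950.3401 / 1404.9288 = 0.67643
log2(0.67643) = -0.5640

-0.564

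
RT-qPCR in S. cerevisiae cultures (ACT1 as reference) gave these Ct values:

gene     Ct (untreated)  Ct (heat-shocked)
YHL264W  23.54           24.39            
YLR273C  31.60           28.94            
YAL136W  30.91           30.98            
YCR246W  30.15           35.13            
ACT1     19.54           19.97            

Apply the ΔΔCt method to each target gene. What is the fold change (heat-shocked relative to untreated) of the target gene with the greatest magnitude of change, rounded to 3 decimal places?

YHL264W: ΔΔCt = (24.39−19.97) − (23.54−19.54) = 4.42 − 4.00 = 0.42; fold change = 2^-0.42 = 0.747
YLR273C: ΔΔCt = (28.94−19.97) − (31.60−19.54) = 8.97 − 12.06 = -3.09; fold change = 2^3.09 = 8.515
YAL136W: ΔΔCt = (30.98−19.97) − (30.91−19.54) = 11.01 − 11.37 = -0.36; fold change = 2^0.36 = 1.283
YCR246W: ΔΔCt = (35.13−19.97) − (30.15−19.54) = 15.16 − 10.61 = 4.55; fold change = 2^-4.55 = 0.043
YCR246W has the largest |ΔΔCt| = 4.55.

0.043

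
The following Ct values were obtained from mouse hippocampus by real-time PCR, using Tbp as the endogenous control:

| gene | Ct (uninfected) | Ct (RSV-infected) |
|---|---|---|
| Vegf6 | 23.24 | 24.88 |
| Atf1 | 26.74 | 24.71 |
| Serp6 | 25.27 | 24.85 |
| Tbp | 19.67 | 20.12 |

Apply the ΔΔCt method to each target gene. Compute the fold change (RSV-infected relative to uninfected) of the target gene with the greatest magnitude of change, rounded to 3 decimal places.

Vegf6: ΔΔCt = (24.88−20.12) − (23.24−19.67) = 4.76 − 3.57 = 1.19; fold change = 2^-1.19 = 0.438
Atf1: ΔΔCt = (24.71−20.12) − (26.74−19.67) = 4.59 − 7.07 = -2.48; fold change = 2^2.48 = 5.579
Serp6: ΔΔCt = (24.85−20.12) − (25.27−19.67) = 4.73 − 5.60 = -0.87; fold change = 2^0.87 = 1.828
Atf1 has the largest |ΔΔCt| = 2.48.

5.579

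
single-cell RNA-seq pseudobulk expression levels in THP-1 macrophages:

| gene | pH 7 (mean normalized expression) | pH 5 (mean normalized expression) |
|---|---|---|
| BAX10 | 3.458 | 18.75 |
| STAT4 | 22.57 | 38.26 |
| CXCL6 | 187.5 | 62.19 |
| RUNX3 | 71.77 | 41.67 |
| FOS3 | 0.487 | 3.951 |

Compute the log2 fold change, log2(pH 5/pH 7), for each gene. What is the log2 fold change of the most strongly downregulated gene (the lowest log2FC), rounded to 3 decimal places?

log2(18.75/3.458) = 2.439  (BAX10)
log2(38.26/22.57) = 0.761  (STAT4)
log2(62.19/187.5) = -1.592  (CXCL6)
log2(41.67/71.77) = -0.784  (RUNX3)
log2(3.951/0.487) = 3.020  (FOS3)
CXCL6 is most strongly downregulated.

-1.592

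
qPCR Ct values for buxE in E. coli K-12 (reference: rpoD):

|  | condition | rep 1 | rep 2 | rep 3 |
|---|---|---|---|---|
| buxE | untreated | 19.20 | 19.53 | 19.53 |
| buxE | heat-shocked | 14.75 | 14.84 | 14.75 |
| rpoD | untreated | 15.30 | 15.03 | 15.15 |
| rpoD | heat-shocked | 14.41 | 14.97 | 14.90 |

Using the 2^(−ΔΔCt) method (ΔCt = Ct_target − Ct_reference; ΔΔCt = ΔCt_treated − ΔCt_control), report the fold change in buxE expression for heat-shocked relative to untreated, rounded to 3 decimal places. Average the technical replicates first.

18.896

Mean Ct: buxE untreated 19.420; buxE heat-shocked 14.780; rpoD untreated 15.160; rpoD heat-shocked 14.760
ΔCt(untreated) = 19.420 − 15.160 = 4.260
ΔCt(heat-shocked) = 14.780 − 14.760 = 0.020
ΔΔCt = 0.020 − 4.260 = -4.240
Fold change = 2^(−(-4.240)) = 2^4.240 = 18.8959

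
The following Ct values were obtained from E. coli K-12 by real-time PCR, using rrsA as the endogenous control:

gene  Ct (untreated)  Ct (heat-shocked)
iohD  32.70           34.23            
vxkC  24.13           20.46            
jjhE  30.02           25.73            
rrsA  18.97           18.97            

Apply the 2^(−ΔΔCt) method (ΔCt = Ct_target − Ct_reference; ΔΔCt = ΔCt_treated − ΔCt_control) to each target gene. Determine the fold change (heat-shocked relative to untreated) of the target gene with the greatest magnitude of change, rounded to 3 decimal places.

19.562

iohD: ΔΔCt = (34.23−18.97) − (32.70−18.97) = 15.26 − 13.73 = 1.53; fold change = 2^-1.53 = 0.346
vxkC: ΔΔCt = (20.46−18.97) − (24.13−18.97) = 1.49 − 5.16 = -3.67; fold change = 2^3.67 = 12.729
jjhE: ΔΔCt = (25.73−18.97) − (30.02−18.97) = 6.76 − 11.05 = -4.29; fold change = 2^4.29 = 19.562
jjhE has the largest |ΔΔCt| = 4.29.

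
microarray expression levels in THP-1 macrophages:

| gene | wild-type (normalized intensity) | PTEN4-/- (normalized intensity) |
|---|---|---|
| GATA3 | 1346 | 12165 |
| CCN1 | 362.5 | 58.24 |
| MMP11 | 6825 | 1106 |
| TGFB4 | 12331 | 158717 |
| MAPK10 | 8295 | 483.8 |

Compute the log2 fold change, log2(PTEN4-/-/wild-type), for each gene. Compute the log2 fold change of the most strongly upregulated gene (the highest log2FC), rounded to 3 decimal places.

3.686

log2(12165/1346) = 3.176  (GATA3)
log2(58.24/362.5) = -2.638  (CCN1)
log2(1106/6825) = -2.625  (MMP11)
log2(158717/12331) = 3.686  (TGFB4)
log2(483.8/8295) = -4.100  (MAPK10)
TGFB4 is most strongly upregulated.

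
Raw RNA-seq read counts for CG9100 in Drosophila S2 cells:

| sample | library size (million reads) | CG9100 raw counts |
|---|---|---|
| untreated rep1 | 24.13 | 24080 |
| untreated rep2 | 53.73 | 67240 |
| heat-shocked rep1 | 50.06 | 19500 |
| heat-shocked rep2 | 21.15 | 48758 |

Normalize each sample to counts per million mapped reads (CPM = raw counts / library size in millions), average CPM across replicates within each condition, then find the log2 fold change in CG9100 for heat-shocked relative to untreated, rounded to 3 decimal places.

0.261

CPM(untreated rep1) = 24080 / 24.13 = 997.9279
CPM(untreated rep2) = 67240 / 53.73 = 1251.4424
CPM(heat-shocked rep1) = 19500 / 50.06 = 389.5326
CPM(heat-shocked rep2) = 48758 / 21.15 = 2305.3428
mean CPM(untreated) = 1124.6851; mean CPM(heat-shocked) = 1347.4377
Fold change = 1347.4377 / 1124.6851 = 1.19806
log2(1.19806) = 0.2607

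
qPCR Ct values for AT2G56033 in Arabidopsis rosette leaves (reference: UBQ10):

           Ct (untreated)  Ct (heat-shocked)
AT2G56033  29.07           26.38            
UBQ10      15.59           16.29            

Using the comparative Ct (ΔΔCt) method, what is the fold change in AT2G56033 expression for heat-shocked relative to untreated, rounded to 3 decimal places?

ΔCt(untreated) = 29.070 − 15.590 = 13.480
ΔCt(heat-shocked) = 26.380 − 16.290 = 10.090
ΔΔCt = 10.090 − 13.480 = -3.390
Fold change = 2^(−(-3.390)) = 2^3.390 = 10.4831

10.483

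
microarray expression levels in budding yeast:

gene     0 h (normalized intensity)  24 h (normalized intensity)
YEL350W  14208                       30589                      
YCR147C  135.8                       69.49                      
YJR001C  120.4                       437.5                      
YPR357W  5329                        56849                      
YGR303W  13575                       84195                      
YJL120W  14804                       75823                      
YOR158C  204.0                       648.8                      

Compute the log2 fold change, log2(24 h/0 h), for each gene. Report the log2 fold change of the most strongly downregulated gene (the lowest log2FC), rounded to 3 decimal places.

log2(30589/14208) = 1.106  (YEL350W)
log2(69.49/135.8) = -0.967  (YCR147C)
log2(437.5/120.4) = 1.861  (YJR001C)
log2(56849/5329) = 3.415  (YPR357W)
log2(84195/13575) = 2.633  (YGR303W)
log2(75823/14804) = 2.357  (YJL120W)
log2(648.8/204.0) = 1.669  (YOR158C)
YCR147C is most strongly downregulated.

-0.967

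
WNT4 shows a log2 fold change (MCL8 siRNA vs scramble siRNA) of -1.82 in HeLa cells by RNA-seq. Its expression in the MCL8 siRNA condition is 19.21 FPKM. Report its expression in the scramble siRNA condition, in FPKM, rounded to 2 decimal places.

67.83

Fold change = 2^(-1.82) = 0.2832
scramble siRNA expression = 19.21 / 0.2832 = 67.83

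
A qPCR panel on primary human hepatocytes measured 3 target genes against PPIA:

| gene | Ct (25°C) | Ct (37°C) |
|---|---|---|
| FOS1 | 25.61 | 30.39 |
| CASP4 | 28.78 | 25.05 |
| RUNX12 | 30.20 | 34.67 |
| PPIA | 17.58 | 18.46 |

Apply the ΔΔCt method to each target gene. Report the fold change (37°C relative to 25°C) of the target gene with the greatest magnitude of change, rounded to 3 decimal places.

24.420

FOS1: ΔΔCt = (30.39−18.46) − (25.61−17.58) = 11.93 − 8.03 = 3.90; fold change = 2^-3.90 = 0.067
CASP4: ΔΔCt = (25.05−18.46) − (28.78−17.58) = 6.59 − 11.20 = -4.61; fold change = 2^4.61 = 24.420
RUNX12: ΔΔCt = (34.67−18.46) − (30.20−17.58) = 16.21 − 12.62 = 3.59; fold change = 2^-3.59 = 0.083
CASP4 has the largest |ΔΔCt| = 4.61.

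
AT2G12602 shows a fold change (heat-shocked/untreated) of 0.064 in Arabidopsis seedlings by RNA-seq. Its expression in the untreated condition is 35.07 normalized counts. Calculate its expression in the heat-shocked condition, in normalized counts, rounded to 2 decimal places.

heat-shocked expression = 35.07 × 0.064 = 2.24

2.24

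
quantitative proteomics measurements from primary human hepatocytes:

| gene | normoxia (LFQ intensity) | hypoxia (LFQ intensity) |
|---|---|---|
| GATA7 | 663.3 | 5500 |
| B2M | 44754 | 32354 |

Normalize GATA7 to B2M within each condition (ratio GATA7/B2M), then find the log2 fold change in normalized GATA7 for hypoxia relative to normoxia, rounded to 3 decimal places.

GATA7/B2M (normoxia) = 663.3 / 44754 = 0.014821
GATA7/B2M (hypoxia) = 5500 / 32354 = 0.16999
Fold change = 0.16999 / 0.014821 = 11.4698
log2(11.4698) = 3.5198

3.520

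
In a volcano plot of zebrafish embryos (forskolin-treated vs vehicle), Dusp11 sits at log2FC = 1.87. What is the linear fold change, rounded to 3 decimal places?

Fold change = 2^(1.87) = 3.6553

3.655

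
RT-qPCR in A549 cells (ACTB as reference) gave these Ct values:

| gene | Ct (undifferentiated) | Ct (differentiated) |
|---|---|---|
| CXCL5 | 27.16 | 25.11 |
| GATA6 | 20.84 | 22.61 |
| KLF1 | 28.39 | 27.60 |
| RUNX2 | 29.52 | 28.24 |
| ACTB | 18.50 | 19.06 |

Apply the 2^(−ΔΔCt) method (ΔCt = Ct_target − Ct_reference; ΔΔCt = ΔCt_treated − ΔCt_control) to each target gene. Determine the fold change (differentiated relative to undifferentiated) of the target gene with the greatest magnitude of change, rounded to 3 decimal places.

6.105

CXCL5: ΔΔCt = (25.11−19.06) − (27.16−18.50) = 6.05 − 8.66 = -2.61; fold change = 2^2.61 = 6.105
GATA6: ΔΔCt = (22.61−19.06) − (20.84−18.50) = 3.55 − 2.34 = 1.21; fold change = 2^-1.21 = 0.432
KLF1: ΔΔCt = (27.60−19.06) − (28.39−18.50) = 8.54 − 9.89 = -1.35; fold change = 2^1.35 = 2.549
RUNX2: ΔΔCt = (28.24−19.06) − (29.52−18.50) = 9.18 − 11.02 = -1.84; fold change = 2^1.84 = 3.580
CXCL5 has the largest |ΔΔCt| = 2.61.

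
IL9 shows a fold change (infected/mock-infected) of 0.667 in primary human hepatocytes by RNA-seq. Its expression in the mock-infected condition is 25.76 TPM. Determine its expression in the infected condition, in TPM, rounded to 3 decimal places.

17.182

infected expression = 25.76 × 0.667 = 17.182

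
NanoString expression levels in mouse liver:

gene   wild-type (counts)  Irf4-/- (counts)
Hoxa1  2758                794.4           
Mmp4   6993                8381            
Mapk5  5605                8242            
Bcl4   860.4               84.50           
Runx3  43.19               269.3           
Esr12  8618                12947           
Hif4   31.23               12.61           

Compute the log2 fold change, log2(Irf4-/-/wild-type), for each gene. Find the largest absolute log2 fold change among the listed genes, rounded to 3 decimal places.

log2(794.4/2758) = -1.796  (Hoxa1)
log2(8381/6993) = 0.261  (Mmp4)
log2(8242/5605) = 0.556  (Mapk5)
log2(84.50/860.4) = -3.348  (Bcl4)
log2(269.3/43.19) = 2.640  (Runx3)
log2(12947/8618) = 0.587  (Esr12)
log2(12.61/31.23) = -1.308  (Hif4)
The largest magnitude belongs to Bcl4.

3.348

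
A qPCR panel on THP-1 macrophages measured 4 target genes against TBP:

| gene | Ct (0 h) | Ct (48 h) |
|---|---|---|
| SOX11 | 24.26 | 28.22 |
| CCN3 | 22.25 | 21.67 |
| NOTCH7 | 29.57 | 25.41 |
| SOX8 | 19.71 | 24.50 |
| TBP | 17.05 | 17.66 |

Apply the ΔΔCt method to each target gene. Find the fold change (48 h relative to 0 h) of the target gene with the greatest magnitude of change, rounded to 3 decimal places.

27.284

SOX11: ΔΔCt = (28.22−17.66) − (24.26−17.05) = 10.56 − 7.21 = 3.35; fold change = 2^-3.35 = 0.098
CCN3: ΔΔCt = (21.67−17.66) − (22.25−17.05) = 4.01 − 5.20 = -1.19; fold change = 2^1.19 = 2.282
NOTCH7: ΔΔCt = (25.41−17.66) − (29.57−17.05) = 7.75 − 12.52 = -4.77; fold change = 2^4.77 = 27.284
SOX8: ΔΔCt = (24.50−17.66) − (19.71−17.05) = 6.84 − 2.66 = 4.18; fold change = 2^-4.18 = 0.055
NOTCH7 has the largest |ΔΔCt| = 4.77.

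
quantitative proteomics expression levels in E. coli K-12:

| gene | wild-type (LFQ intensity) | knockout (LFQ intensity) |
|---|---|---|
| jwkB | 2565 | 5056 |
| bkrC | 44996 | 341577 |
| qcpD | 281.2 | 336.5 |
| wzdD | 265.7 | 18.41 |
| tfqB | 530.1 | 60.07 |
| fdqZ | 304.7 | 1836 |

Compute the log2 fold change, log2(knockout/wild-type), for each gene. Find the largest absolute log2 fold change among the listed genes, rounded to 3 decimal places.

log2(5056/2565) = 0.979  (jwkB)
log2(341577/44996) = 2.924  (bkrC)
log2(336.5/281.2) = 0.259  (qcpD)
log2(18.41/265.7) = -3.851  (wzdD)
log2(60.07/530.1) = -3.142  (tfqB)
log2(1836/304.7) = 2.591  (fdqZ)
The largest magnitude belongs to wzdD.

3.851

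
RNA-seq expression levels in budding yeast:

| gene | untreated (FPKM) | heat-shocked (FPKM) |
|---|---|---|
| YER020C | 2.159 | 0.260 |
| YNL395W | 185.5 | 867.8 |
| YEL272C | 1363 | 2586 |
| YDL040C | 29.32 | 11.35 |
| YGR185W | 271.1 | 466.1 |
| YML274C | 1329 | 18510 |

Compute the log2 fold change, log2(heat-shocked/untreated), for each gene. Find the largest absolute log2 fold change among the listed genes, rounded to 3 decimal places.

log2(0.260/2.159) = -3.054  (YER020C)
log2(867.8/185.5) = 2.226  (YNL395W)
log2(2586/1363) = 0.924  (YEL272C)
log2(11.35/29.32) = -1.369  (YDL040C)
log2(466.1/271.1) = 0.782  (YGR185W)
log2(18510/1329) = 3.800  (YML274C)
The largest magnitude belongs to YML274C.

3.800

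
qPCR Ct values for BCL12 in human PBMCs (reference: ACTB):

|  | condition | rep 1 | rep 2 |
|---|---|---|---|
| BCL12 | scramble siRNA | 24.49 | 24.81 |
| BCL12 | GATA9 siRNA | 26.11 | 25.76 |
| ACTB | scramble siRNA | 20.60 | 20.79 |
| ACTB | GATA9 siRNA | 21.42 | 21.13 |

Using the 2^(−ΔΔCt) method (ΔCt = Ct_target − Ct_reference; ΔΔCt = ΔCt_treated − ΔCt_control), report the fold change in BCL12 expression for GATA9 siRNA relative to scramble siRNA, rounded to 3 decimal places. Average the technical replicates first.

Mean Ct: BCL12 scramble siRNA 24.650; BCL12 GATA9 siRNA 25.935; ACTB scramble siRNA 20.695; ACTB GATA9 siRNA 21.275
ΔCt(scramble siRNA) = 24.650 − 20.695 = 3.955
ΔCt(GATA9 siRNA) = 25.935 − 21.275 = 4.660
ΔΔCt = 4.660 − 3.955 = 0.705
Fold change = 2^(−0.705) = 0.6134

0.613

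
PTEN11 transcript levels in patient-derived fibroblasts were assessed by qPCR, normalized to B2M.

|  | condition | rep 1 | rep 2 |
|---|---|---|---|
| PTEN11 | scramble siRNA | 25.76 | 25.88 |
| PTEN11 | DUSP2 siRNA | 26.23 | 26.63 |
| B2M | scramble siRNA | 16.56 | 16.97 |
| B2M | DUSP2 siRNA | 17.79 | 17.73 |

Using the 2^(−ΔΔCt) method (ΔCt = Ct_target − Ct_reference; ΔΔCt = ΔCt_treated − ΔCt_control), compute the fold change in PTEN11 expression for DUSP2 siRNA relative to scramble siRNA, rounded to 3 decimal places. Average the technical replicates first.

Mean Ct: PTEN11 scramble siRNA 25.820; PTEN11 DUSP2 siRNA 26.430; B2M scramble siRNA 16.765; B2M DUSP2 siRNA 17.760
ΔCt(scramble siRNA) = 25.820 − 16.765 = 9.055
ΔCt(DUSP2 siRNA) = 26.430 − 17.760 = 8.670
ΔΔCt = 8.670 − 9.055 = -0.385
Fold change = 2^(−(-0.385)) = 2^0.385 = 1.3059

1.306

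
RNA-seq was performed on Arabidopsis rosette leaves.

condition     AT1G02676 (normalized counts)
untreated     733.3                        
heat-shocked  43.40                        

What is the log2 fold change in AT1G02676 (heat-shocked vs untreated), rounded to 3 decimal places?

Fold change = 43.40 / 733.3 = 0.0592
log2(0.0592) = -4.0786

-4.079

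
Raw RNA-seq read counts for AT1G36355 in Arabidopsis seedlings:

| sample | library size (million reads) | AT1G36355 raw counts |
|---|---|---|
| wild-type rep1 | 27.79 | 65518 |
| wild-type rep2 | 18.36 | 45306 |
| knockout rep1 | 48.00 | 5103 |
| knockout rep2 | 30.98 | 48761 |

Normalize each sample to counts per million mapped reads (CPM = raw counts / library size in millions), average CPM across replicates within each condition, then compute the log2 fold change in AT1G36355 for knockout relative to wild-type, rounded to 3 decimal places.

CPM(wild-type rep1) = 65518 / 27.79 = 2357.6107
CPM(wild-type rep2) = 45306 / 18.36 = 2467.6471
CPM(knockout rep1) = 5103 / 48.00 = 106.3125
CPM(knockout rep2) = 48761 / 30.98 = 1573.9509
mean CPM(wild-type) = 2412.6289; mean CPM(knockout) = 840.1317
Fold change = 840.1317 / 2412.6289 = 0.34822
log2(0.34822) = -1.5219

-1.522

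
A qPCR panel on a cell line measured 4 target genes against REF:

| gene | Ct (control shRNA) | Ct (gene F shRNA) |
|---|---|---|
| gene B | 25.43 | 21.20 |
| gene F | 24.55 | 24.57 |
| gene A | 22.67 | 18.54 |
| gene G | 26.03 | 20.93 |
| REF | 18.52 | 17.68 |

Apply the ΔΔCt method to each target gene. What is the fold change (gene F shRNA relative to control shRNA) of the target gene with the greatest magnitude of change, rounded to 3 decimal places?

gene B: ΔΔCt = (21.20−17.68) − (25.43−18.52) = 3.52 − 6.91 = -3.39; fold change = 2^3.39 = 10.483
gene F: ΔΔCt = (24.57−17.68) − (24.55−18.52) = 6.89 − 6.03 = 0.86; fold change = 2^-0.86 = 0.551
gene A: ΔΔCt = (18.54−17.68) − (22.67−18.52) = 0.86 − 4.15 = -3.29; fold change = 2^3.29 = 9.781
gene G: ΔΔCt = (20.93−17.68) − (26.03−18.52) = 3.25 − 7.51 = -4.26; fold change = 2^4.26 = 19.160
gene G has the largest |ΔΔCt| = 4.26.

19.160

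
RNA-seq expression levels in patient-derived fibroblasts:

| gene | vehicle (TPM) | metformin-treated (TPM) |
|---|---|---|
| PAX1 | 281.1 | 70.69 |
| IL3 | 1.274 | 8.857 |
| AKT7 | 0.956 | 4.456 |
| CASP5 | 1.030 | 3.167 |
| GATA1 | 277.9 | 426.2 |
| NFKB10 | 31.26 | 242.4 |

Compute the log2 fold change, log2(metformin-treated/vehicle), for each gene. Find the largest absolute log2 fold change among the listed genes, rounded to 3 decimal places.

2.955

log2(70.69/281.1) = -1.992  (PAX1)
log2(8.857/1.274) = 2.797  (IL3)
log2(4.456/0.956) = 2.221  (AKT7)
log2(3.167/1.030) = 1.620  (CASP5)
log2(426.2/277.9) = 0.617  (GATA1)
log2(242.4/31.26) = 2.955  (NFKB10)
The largest magnitude belongs to NFKB10.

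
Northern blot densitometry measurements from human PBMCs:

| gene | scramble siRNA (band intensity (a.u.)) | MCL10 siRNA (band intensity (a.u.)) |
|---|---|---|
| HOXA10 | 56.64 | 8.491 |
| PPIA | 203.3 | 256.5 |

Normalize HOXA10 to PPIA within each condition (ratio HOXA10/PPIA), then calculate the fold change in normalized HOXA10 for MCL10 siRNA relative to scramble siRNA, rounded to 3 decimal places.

0.119

HOXA10/PPIA (scramble siRNA) = 56.64 / 203.3 = 0.2786
HOXA10/PPIA (MCL10 siRNA) = 8.491 / 256.5 = 0.033103
Fold change = 0.033103 / 0.2786 = 0.1188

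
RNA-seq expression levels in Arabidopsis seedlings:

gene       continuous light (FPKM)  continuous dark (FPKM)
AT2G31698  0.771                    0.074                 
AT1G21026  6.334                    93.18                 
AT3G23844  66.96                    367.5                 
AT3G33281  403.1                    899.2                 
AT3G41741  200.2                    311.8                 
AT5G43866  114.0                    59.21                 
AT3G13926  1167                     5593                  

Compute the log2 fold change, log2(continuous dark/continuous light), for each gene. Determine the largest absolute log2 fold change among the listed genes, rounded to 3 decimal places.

log2(0.074/0.771) = -3.381  (AT2G31698)
log2(93.18/6.334) = 3.879  (AT1G21026)
log2(367.5/66.96) = 2.456  (AT3G23844)
log2(899.2/403.1) = 1.158  (AT3G33281)
log2(311.8/200.2) = 0.639  (AT3G41741)
log2(59.21/114.0) = -0.945  (AT5G43866)
log2(5593/1167) = 2.261  (AT3G13926)
The largest magnitude belongs to AT1G21026.

3.879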